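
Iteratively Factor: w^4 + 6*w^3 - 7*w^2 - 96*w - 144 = (w - 4)*(w^3 + 10*w^2 + 33*w + 36) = (w - 4)*(w + 4)*(w^2 + 6*w + 9) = (w - 4)*(w + 3)*(w + 4)*(w + 3)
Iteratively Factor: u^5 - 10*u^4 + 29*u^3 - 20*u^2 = (u - 1)*(u^4 - 9*u^3 + 20*u^2) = (u - 4)*(u - 1)*(u^3 - 5*u^2) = (u - 5)*(u - 4)*(u - 1)*(u^2) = u*(u - 5)*(u - 4)*(u - 1)*(u)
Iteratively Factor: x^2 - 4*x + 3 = (x - 3)*(x - 1)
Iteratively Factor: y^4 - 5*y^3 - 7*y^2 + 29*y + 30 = (y - 3)*(y^3 - 2*y^2 - 13*y - 10) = (y - 3)*(y + 2)*(y^2 - 4*y - 5) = (y - 3)*(y + 1)*(y + 2)*(y - 5)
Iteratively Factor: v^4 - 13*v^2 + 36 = (v + 3)*(v^3 - 3*v^2 - 4*v + 12) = (v - 2)*(v + 3)*(v^2 - v - 6) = (v - 2)*(v + 2)*(v + 3)*(v - 3)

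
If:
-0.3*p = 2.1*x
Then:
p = -7.0*x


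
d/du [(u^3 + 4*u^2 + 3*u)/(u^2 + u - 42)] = (u^4 + 2*u^3 - 125*u^2 - 336*u - 126)/(u^4 + 2*u^3 - 83*u^2 - 84*u + 1764)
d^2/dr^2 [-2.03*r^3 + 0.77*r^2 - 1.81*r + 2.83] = 1.54 - 12.18*r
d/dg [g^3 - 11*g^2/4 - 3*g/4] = 3*g^2 - 11*g/2 - 3/4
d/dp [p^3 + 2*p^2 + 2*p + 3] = 3*p^2 + 4*p + 2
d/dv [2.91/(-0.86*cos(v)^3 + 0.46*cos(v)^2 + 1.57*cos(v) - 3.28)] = (-7.5078*cos(v)^2 + 2.6772*cos(v) + 4.5687)*sin(v)/(0.86*cos(v)^3 - 0.46*cos(v)^2 - 1.57*cos(v) + 3.28)^2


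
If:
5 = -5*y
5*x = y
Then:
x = -1/5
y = -1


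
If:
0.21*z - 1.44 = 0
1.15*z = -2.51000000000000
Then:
No Solution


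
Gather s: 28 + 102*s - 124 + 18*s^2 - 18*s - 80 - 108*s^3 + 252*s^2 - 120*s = -108*s^3 + 270*s^2 - 36*s - 176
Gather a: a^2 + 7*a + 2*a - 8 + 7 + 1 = a^2 + 9*a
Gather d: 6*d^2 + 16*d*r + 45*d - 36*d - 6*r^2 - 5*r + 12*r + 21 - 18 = 6*d^2 + d*(16*r + 9) - 6*r^2 + 7*r + 3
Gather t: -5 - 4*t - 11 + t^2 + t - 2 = t^2 - 3*t - 18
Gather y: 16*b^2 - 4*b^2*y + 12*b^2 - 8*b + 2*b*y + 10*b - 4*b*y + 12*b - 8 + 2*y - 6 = 28*b^2 + 14*b + y*(-4*b^2 - 2*b + 2) - 14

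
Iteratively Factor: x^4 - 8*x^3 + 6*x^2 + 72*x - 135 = (x - 5)*(x^3 - 3*x^2 - 9*x + 27) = (x - 5)*(x - 3)*(x^2 - 9) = (x - 5)*(x - 3)^2*(x + 3)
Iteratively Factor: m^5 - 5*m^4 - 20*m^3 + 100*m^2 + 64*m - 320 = (m + 4)*(m^4 - 9*m^3 + 16*m^2 + 36*m - 80) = (m + 2)*(m + 4)*(m^3 - 11*m^2 + 38*m - 40) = (m - 5)*(m + 2)*(m + 4)*(m^2 - 6*m + 8) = (m - 5)*(m - 4)*(m + 2)*(m + 4)*(m - 2)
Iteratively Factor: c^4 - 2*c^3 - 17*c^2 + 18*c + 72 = (c + 2)*(c^3 - 4*c^2 - 9*c + 36) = (c - 3)*(c + 2)*(c^2 - c - 12) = (c - 3)*(c + 2)*(c + 3)*(c - 4)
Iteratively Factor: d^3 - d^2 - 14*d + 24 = (d - 2)*(d^2 + d - 12) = (d - 3)*(d - 2)*(d + 4)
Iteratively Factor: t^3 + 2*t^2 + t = (t)*(t^2 + 2*t + 1) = t*(t + 1)*(t + 1)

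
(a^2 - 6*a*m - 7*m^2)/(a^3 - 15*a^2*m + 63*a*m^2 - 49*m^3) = (a + m)/(a^2 - 8*a*m + 7*m^2)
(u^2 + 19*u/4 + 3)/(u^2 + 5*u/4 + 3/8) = 2*(u + 4)/(2*u + 1)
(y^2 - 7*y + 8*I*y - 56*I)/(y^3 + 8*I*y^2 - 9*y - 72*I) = (y - 7)/(y^2 - 9)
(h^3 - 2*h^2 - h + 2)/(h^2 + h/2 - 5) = 2*(h^2 - 1)/(2*h + 5)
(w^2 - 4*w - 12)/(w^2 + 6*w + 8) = (w - 6)/(w + 4)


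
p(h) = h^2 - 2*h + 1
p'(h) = 2*h - 2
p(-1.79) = 7.78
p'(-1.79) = -5.58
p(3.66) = 7.08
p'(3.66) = 5.32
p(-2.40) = 11.56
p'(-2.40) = -6.80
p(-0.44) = 2.07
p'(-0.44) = -2.88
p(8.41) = 54.91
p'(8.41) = 14.82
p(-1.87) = 8.24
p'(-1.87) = -5.74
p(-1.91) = 8.47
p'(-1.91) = -5.82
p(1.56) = 0.31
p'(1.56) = 1.12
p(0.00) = 1.00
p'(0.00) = -2.00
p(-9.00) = 100.00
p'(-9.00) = -20.00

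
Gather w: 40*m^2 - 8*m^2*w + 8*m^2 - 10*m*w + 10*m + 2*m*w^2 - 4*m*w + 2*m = 48*m^2 + 2*m*w^2 + 12*m + w*(-8*m^2 - 14*m)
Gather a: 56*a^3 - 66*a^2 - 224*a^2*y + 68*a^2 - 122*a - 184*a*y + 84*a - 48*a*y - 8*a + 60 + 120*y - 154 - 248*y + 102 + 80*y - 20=56*a^3 + a^2*(2 - 224*y) + a*(-232*y - 46) - 48*y - 12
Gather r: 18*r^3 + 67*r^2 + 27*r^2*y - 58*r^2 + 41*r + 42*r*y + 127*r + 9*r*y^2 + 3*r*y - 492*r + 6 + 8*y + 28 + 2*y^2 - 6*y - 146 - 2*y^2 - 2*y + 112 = 18*r^3 + r^2*(27*y + 9) + r*(9*y^2 + 45*y - 324)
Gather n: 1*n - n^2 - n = -n^2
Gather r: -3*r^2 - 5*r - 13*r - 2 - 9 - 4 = -3*r^2 - 18*r - 15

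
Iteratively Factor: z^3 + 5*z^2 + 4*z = (z + 1)*(z^2 + 4*z) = z*(z + 1)*(z + 4)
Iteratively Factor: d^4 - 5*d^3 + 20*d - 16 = (d + 2)*(d^3 - 7*d^2 + 14*d - 8) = (d - 1)*(d + 2)*(d^2 - 6*d + 8) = (d - 4)*(d - 1)*(d + 2)*(d - 2)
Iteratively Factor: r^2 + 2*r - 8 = (r + 4)*(r - 2)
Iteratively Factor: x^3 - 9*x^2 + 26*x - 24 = (x - 3)*(x^2 - 6*x + 8) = (x - 4)*(x - 3)*(x - 2)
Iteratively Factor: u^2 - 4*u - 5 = (u - 5)*(u + 1)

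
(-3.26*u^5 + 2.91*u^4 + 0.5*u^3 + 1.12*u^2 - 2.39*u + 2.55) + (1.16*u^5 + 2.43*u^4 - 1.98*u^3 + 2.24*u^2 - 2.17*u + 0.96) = -2.1*u^5 + 5.34*u^4 - 1.48*u^3 + 3.36*u^2 - 4.56*u + 3.51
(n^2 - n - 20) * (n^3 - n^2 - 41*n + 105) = n^5 - 2*n^4 - 60*n^3 + 166*n^2 + 715*n - 2100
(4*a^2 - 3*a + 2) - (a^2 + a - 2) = 3*a^2 - 4*a + 4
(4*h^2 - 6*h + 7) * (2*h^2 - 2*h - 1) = 8*h^4 - 20*h^3 + 22*h^2 - 8*h - 7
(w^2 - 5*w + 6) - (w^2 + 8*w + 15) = -13*w - 9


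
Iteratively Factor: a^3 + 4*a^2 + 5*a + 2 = (a + 2)*(a^2 + 2*a + 1) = (a + 1)*(a + 2)*(a + 1)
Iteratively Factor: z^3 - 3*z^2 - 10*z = (z - 5)*(z^2 + 2*z) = (z - 5)*(z + 2)*(z)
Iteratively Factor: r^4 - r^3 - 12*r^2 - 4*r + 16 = (r - 4)*(r^3 + 3*r^2 - 4) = (r - 4)*(r + 2)*(r^2 + r - 2) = (r - 4)*(r + 2)^2*(r - 1)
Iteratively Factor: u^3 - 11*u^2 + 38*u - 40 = (u - 5)*(u^2 - 6*u + 8) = (u - 5)*(u - 2)*(u - 4)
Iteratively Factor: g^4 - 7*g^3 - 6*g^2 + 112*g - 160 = (g - 5)*(g^3 - 2*g^2 - 16*g + 32) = (g - 5)*(g - 2)*(g^2 - 16) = (g - 5)*(g - 4)*(g - 2)*(g + 4)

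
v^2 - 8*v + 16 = (v - 4)^2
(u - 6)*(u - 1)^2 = u^3 - 8*u^2 + 13*u - 6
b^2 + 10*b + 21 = (b + 3)*(b + 7)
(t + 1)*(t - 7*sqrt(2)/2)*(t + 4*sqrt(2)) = t^3 + sqrt(2)*t^2/2 + t^2 - 28*t + sqrt(2)*t/2 - 28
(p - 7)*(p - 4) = p^2 - 11*p + 28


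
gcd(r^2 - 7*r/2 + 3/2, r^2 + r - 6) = 1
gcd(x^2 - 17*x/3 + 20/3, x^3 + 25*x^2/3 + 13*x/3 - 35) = x - 5/3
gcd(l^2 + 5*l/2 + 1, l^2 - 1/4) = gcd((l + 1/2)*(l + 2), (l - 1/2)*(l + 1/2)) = l + 1/2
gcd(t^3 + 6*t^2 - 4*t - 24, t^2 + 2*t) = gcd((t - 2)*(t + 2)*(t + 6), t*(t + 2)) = t + 2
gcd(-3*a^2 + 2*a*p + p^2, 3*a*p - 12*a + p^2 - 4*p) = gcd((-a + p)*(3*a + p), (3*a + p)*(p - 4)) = 3*a + p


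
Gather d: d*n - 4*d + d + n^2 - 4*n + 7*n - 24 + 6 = d*(n - 3) + n^2 + 3*n - 18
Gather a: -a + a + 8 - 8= 0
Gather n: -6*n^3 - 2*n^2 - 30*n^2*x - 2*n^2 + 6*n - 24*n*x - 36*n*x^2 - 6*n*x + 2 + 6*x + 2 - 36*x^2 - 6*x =-6*n^3 + n^2*(-30*x - 4) + n*(-36*x^2 - 30*x + 6) - 36*x^2 + 4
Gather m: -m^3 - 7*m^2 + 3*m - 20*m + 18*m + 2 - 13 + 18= -m^3 - 7*m^2 + m + 7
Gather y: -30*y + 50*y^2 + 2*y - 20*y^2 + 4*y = 30*y^2 - 24*y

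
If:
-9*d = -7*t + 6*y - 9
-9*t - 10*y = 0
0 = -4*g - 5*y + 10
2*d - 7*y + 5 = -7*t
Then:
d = 577/1445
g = 2323/1156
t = -126/289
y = 567/1445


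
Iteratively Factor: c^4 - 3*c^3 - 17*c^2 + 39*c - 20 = (c - 1)*(c^3 - 2*c^2 - 19*c + 20) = (c - 1)^2*(c^2 - c - 20) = (c - 5)*(c - 1)^2*(c + 4)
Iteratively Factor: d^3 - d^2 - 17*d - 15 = (d - 5)*(d^2 + 4*d + 3) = (d - 5)*(d + 3)*(d + 1)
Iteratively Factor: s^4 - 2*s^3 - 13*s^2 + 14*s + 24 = (s + 3)*(s^3 - 5*s^2 + 2*s + 8) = (s + 1)*(s + 3)*(s^2 - 6*s + 8) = (s - 4)*(s + 1)*(s + 3)*(s - 2)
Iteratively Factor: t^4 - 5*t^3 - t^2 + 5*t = (t + 1)*(t^3 - 6*t^2 + 5*t) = (t - 5)*(t + 1)*(t^2 - t) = (t - 5)*(t - 1)*(t + 1)*(t)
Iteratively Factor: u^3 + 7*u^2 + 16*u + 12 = (u + 2)*(u^2 + 5*u + 6) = (u + 2)^2*(u + 3)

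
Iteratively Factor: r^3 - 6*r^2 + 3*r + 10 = (r - 2)*(r^2 - 4*r - 5) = (r - 5)*(r - 2)*(r + 1)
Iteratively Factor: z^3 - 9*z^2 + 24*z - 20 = (z - 2)*(z^2 - 7*z + 10) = (z - 2)^2*(z - 5)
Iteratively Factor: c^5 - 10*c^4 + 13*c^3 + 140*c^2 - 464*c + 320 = (c - 4)*(c^4 - 6*c^3 - 11*c^2 + 96*c - 80) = (c - 4)*(c - 1)*(c^3 - 5*c^2 - 16*c + 80) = (c - 4)^2*(c - 1)*(c^2 - c - 20) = (c - 4)^2*(c - 1)*(c + 4)*(c - 5)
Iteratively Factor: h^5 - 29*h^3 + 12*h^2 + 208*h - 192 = (h - 3)*(h^4 + 3*h^3 - 20*h^2 - 48*h + 64) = (h - 3)*(h + 4)*(h^3 - h^2 - 16*h + 16) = (h - 4)*(h - 3)*(h + 4)*(h^2 + 3*h - 4) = (h - 4)*(h - 3)*(h + 4)^2*(h - 1)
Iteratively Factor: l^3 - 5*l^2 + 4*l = (l - 4)*(l^2 - l) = (l - 4)*(l - 1)*(l)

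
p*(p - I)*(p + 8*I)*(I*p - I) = I*p^4 - 7*p^3 - I*p^3 + 7*p^2 + 8*I*p^2 - 8*I*p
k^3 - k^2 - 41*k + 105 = (k - 5)*(k - 3)*(k + 7)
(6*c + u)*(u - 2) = 6*c*u - 12*c + u^2 - 2*u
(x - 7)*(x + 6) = x^2 - x - 42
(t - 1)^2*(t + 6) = t^3 + 4*t^2 - 11*t + 6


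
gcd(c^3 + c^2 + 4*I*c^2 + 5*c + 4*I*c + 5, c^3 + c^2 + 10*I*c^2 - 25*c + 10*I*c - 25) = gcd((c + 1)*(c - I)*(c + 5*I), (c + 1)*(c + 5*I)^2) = c^2 + c*(1 + 5*I) + 5*I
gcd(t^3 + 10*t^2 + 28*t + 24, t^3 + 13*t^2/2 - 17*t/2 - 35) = t + 2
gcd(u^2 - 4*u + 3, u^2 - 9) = u - 3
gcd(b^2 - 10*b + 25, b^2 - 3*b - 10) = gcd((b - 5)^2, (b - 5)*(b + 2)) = b - 5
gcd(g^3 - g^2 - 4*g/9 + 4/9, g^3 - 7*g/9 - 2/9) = g^2 - g/3 - 2/3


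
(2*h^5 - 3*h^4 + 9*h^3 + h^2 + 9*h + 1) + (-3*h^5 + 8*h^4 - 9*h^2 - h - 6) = -h^5 + 5*h^4 + 9*h^3 - 8*h^2 + 8*h - 5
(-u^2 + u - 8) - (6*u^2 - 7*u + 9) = -7*u^2 + 8*u - 17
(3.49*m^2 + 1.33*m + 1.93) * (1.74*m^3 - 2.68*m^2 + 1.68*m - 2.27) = 6.0726*m^5 - 7.039*m^4 + 5.657*m^3 - 10.8603*m^2 + 0.2233*m - 4.3811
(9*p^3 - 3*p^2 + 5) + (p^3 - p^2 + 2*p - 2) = 10*p^3 - 4*p^2 + 2*p + 3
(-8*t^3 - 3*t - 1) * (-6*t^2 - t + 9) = 48*t^5 + 8*t^4 - 54*t^3 + 9*t^2 - 26*t - 9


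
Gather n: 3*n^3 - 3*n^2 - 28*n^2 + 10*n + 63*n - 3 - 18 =3*n^3 - 31*n^2 + 73*n - 21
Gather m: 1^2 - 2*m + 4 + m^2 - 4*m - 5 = m^2 - 6*m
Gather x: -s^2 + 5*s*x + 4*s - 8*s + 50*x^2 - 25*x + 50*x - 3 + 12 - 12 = -s^2 - 4*s + 50*x^2 + x*(5*s + 25) - 3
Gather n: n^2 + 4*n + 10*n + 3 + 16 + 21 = n^2 + 14*n + 40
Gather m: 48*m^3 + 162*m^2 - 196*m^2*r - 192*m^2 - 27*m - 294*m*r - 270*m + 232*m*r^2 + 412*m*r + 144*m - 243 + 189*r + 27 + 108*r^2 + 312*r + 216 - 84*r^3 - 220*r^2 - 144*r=48*m^3 + m^2*(-196*r - 30) + m*(232*r^2 + 118*r - 153) - 84*r^3 - 112*r^2 + 357*r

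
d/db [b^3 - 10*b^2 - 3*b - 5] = 3*b^2 - 20*b - 3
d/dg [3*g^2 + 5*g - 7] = 6*g + 5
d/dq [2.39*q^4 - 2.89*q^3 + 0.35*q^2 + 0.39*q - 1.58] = 9.56*q^3 - 8.67*q^2 + 0.7*q + 0.39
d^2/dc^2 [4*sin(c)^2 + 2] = 8*cos(2*c)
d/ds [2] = 0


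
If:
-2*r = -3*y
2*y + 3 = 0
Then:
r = -9/4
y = -3/2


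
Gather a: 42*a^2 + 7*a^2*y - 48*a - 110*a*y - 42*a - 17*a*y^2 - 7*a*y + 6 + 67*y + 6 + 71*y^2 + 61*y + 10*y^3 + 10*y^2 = a^2*(7*y + 42) + a*(-17*y^2 - 117*y - 90) + 10*y^3 + 81*y^2 + 128*y + 12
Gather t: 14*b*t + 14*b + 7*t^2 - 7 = 14*b*t + 14*b + 7*t^2 - 7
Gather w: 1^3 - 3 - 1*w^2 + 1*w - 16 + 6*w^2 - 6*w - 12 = 5*w^2 - 5*w - 30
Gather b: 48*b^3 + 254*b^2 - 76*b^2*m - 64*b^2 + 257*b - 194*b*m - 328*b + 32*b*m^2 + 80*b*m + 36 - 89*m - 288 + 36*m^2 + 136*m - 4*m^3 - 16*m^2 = 48*b^3 + b^2*(190 - 76*m) + b*(32*m^2 - 114*m - 71) - 4*m^3 + 20*m^2 + 47*m - 252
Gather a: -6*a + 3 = 3 - 6*a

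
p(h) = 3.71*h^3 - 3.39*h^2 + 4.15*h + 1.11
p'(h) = 11.13*h^2 - 6.78*h + 4.15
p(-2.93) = -133.47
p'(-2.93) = 119.57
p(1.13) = 6.82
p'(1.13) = 10.70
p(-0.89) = -7.88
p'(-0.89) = 19.00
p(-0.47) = -1.97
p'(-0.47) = 9.80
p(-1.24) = -16.32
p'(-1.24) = 29.67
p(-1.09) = -12.25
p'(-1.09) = 24.76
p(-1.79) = -38.46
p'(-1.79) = 51.95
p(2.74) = 63.35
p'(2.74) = 69.13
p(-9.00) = -3015.42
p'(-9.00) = 966.70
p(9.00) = 2468.46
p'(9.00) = 844.66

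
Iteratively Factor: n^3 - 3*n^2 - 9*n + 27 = (n - 3)*(n^2 - 9) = (n - 3)*(n + 3)*(n - 3)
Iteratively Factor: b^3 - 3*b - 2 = (b - 2)*(b^2 + 2*b + 1) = (b - 2)*(b + 1)*(b + 1)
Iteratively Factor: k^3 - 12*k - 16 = (k + 2)*(k^2 - 2*k - 8) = (k + 2)^2*(k - 4)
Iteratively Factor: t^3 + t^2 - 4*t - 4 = (t + 2)*(t^2 - t - 2) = (t + 1)*(t + 2)*(t - 2)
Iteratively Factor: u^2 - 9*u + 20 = (u - 4)*(u - 5)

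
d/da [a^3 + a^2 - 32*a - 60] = 3*a^2 + 2*a - 32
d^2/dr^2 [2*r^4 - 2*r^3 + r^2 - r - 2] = 24*r^2 - 12*r + 2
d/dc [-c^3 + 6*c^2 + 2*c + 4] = -3*c^2 + 12*c + 2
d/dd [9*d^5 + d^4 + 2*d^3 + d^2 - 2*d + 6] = 45*d^4 + 4*d^3 + 6*d^2 + 2*d - 2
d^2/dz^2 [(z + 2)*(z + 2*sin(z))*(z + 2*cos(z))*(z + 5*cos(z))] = -2*z^3*sin(z) - 7*z^3*cos(z) - 46*z^2*sin(z) - 28*z^2*sin(2*z) - 2*z^2*cos(z) - 20*z^2*cos(2*z) + 12*z^2 - 49*z*sin(z) - 96*z*sin(2*z) - 45*z*sin(3*z) + 58*z*cos(z) + 16*z*cos(2*z) + 12*z - 2*sin(z) - 26*sin(2*z) - 90*sin(3*z) + 38*cos(z) + 66*cos(2*z) + 30*cos(3*z) + 10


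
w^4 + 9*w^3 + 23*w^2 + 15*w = w*(w + 1)*(w + 3)*(w + 5)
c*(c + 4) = c^2 + 4*c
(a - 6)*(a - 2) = a^2 - 8*a + 12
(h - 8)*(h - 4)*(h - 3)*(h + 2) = h^4 - 13*h^3 + 38*h^2 + 40*h - 192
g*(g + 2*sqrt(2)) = g^2 + 2*sqrt(2)*g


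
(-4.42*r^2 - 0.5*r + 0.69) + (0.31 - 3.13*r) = -4.42*r^2 - 3.63*r + 1.0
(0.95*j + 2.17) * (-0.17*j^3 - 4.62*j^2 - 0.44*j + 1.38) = -0.1615*j^4 - 4.7579*j^3 - 10.4434*j^2 + 0.3562*j + 2.9946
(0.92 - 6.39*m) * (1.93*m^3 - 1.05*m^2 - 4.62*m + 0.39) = -12.3327*m^4 + 8.4851*m^3 + 28.5558*m^2 - 6.7425*m + 0.3588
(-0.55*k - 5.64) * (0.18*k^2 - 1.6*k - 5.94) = -0.099*k^3 - 0.1352*k^2 + 12.291*k + 33.5016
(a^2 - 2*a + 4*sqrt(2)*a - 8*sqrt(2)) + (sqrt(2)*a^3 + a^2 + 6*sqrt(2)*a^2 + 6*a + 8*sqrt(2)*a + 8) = sqrt(2)*a^3 + 2*a^2 + 6*sqrt(2)*a^2 + 4*a + 12*sqrt(2)*a - 8*sqrt(2) + 8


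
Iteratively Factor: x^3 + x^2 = (x)*(x^2 + x) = x^2*(x + 1)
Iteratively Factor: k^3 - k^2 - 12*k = (k)*(k^2 - k - 12) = k*(k - 4)*(k + 3)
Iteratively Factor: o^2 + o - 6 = (o + 3)*(o - 2)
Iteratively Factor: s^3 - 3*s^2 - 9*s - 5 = (s + 1)*(s^2 - 4*s - 5) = (s - 5)*(s + 1)*(s + 1)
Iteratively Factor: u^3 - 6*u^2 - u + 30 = (u + 2)*(u^2 - 8*u + 15) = (u - 3)*(u + 2)*(u - 5)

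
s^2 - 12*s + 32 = (s - 8)*(s - 4)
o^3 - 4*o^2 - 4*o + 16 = (o - 4)*(o - 2)*(o + 2)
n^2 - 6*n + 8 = (n - 4)*(n - 2)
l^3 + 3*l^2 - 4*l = l*(l - 1)*(l + 4)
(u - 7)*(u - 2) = u^2 - 9*u + 14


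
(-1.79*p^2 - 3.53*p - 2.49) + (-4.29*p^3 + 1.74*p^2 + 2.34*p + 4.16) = -4.29*p^3 - 0.05*p^2 - 1.19*p + 1.67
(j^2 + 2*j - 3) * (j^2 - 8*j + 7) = j^4 - 6*j^3 - 12*j^2 + 38*j - 21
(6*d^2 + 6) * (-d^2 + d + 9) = -6*d^4 + 6*d^3 + 48*d^2 + 6*d + 54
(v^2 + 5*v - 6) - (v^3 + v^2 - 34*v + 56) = -v^3 + 39*v - 62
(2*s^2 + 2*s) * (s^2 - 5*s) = 2*s^4 - 8*s^3 - 10*s^2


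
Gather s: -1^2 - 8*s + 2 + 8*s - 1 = 0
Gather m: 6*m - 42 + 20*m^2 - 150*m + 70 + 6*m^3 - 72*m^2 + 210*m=6*m^3 - 52*m^2 + 66*m + 28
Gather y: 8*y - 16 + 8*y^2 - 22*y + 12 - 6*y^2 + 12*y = 2*y^2 - 2*y - 4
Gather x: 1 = 1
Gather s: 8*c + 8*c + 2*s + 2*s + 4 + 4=16*c + 4*s + 8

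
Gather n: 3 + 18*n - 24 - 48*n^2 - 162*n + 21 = -48*n^2 - 144*n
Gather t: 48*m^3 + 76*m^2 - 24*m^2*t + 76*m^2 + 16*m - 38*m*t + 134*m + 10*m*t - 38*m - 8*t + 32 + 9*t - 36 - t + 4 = 48*m^3 + 152*m^2 + 112*m + t*(-24*m^2 - 28*m)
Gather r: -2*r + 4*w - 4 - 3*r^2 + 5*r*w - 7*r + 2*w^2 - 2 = -3*r^2 + r*(5*w - 9) + 2*w^2 + 4*w - 6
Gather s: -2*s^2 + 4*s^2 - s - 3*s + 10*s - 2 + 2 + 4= 2*s^2 + 6*s + 4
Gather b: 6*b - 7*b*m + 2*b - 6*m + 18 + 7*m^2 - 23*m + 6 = b*(8 - 7*m) + 7*m^2 - 29*m + 24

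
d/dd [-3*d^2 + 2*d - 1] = 2 - 6*d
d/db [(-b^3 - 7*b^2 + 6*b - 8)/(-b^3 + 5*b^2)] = 2*(-6*b^3 + 6*b^2 - 27*b + 40)/(b^3*(b^2 - 10*b + 25))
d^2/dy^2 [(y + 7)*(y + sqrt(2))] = 2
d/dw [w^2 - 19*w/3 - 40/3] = 2*w - 19/3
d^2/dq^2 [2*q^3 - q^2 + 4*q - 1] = 12*q - 2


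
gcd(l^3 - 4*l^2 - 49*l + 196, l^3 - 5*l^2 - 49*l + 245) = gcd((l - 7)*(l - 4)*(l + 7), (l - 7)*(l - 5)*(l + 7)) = l^2 - 49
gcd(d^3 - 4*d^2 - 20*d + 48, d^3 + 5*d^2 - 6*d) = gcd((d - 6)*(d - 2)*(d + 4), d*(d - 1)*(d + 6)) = 1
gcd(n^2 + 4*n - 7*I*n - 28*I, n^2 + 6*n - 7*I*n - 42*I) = n - 7*I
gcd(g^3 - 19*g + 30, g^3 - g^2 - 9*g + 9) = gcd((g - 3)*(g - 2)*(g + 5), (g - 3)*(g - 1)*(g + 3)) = g - 3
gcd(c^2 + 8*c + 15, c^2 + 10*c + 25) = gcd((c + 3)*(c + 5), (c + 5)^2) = c + 5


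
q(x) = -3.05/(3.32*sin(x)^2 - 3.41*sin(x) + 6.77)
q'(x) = -3.05*(-6.64*sin(x)*cos(x) + 3.41*cos(x))/(3.32*sin(x)^2 - 3.41*sin(x) + 6.77)^2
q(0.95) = -0.49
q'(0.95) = 0.09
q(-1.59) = -0.23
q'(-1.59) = 0.00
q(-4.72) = -0.46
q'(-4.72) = 0.00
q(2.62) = -0.52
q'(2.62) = 0.01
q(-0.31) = -0.38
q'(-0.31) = -0.24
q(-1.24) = -0.24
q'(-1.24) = -0.06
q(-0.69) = -0.30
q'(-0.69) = -0.17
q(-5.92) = -0.51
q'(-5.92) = -0.08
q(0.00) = -0.45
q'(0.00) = -0.23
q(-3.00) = -0.42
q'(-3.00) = 0.25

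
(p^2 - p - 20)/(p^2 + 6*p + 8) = (p - 5)/(p + 2)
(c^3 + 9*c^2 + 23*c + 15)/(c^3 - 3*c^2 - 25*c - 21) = (c + 5)/(c - 7)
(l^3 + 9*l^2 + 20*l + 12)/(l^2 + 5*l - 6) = (l^2 + 3*l + 2)/(l - 1)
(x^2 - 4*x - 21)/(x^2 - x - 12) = (x - 7)/(x - 4)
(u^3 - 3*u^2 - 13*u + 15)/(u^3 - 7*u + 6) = (u - 5)/(u - 2)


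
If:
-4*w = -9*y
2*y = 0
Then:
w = 0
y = 0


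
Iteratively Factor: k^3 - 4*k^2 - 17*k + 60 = (k - 5)*(k^2 + k - 12) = (k - 5)*(k - 3)*(k + 4)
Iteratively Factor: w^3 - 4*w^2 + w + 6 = (w - 3)*(w^2 - w - 2) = (w - 3)*(w - 2)*(w + 1)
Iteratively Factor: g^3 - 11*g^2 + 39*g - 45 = (g - 5)*(g^2 - 6*g + 9) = (g - 5)*(g - 3)*(g - 3)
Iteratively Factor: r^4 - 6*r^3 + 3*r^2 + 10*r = (r - 5)*(r^3 - r^2 - 2*r) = (r - 5)*(r - 2)*(r^2 + r) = (r - 5)*(r - 2)*(r + 1)*(r)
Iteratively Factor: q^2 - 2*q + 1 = (q - 1)*(q - 1)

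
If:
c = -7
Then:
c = -7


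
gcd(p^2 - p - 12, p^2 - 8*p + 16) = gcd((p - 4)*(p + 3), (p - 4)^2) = p - 4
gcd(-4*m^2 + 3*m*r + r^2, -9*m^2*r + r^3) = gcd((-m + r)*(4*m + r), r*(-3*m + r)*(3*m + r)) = 1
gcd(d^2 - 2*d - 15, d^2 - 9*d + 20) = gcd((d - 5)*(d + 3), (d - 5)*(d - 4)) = d - 5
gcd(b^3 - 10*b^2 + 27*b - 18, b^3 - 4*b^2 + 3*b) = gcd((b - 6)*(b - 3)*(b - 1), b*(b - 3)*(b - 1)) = b^2 - 4*b + 3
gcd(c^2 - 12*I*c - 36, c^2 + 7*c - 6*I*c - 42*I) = c - 6*I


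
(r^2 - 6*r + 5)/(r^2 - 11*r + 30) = (r - 1)/(r - 6)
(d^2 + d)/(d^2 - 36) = d*(d + 1)/(d^2 - 36)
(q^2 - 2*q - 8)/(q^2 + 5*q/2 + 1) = 2*(q - 4)/(2*q + 1)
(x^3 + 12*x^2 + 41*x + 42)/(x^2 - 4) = (x^2 + 10*x + 21)/(x - 2)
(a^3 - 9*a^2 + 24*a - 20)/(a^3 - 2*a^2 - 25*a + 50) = (a - 2)/(a + 5)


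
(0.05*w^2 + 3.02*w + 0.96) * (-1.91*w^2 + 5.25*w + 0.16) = -0.0955*w^4 - 5.5057*w^3 + 14.0294*w^2 + 5.5232*w + 0.1536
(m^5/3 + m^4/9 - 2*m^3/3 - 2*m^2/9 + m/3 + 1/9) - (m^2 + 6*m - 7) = m^5/3 + m^4/9 - 2*m^3/3 - 11*m^2/9 - 17*m/3 + 64/9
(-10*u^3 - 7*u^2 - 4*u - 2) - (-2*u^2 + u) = -10*u^3 - 5*u^2 - 5*u - 2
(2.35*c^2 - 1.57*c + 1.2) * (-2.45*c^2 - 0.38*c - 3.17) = -5.7575*c^4 + 2.9535*c^3 - 9.7929*c^2 + 4.5209*c - 3.804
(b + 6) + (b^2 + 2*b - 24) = b^2 + 3*b - 18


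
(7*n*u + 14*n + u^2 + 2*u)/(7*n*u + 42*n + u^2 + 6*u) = (u + 2)/(u + 6)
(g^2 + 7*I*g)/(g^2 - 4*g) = (g + 7*I)/(g - 4)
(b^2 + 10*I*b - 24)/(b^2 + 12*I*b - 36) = (b + 4*I)/(b + 6*I)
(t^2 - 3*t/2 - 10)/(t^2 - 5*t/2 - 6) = (2*t + 5)/(2*t + 3)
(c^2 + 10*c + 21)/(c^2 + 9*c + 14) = (c + 3)/(c + 2)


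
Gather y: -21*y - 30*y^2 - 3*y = -30*y^2 - 24*y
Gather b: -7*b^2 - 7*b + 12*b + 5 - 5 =-7*b^2 + 5*b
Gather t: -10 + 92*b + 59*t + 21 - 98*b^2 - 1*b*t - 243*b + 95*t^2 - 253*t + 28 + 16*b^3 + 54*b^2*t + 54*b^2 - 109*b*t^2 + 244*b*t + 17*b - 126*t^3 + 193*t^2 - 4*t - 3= 16*b^3 - 44*b^2 - 134*b - 126*t^3 + t^2*(288 - 109*b) + t*(54*b^2 + 243*b - 198) + 36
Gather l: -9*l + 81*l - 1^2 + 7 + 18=72*l + 24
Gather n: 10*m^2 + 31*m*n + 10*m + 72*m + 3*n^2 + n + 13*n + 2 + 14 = 10*m^2 + 82*m + 3*n^2 + n*(31*m + 14) + 16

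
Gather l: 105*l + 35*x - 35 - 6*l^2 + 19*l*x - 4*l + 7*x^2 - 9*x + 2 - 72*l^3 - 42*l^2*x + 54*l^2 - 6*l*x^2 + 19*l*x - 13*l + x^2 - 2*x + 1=-72*l^3 + l^2*(48 - 42*x) + l*(-6*x^2 + 38*x + 88) + 8*x^2 + 24*x - 32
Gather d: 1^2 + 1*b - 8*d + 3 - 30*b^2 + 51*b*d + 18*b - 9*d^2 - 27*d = -30*b^2 + 19*b - 9*d^2 + d*(51*b - 35) + 4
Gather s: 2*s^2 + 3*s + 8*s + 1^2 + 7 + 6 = 2*s^2 + 11*s + 14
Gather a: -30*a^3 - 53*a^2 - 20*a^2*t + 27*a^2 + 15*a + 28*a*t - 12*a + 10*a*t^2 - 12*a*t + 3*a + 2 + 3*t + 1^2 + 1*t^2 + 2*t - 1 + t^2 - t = -30*a^3 + a^2*(-20*t - 26) + a*(10*t^2 + 16*t + 6) + 2*t^2 + 4*t + 2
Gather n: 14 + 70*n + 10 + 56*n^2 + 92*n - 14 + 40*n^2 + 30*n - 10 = 96*n^2 + 192*n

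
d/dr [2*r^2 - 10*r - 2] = 4*r - 10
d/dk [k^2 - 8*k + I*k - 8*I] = 2*k - 8 + I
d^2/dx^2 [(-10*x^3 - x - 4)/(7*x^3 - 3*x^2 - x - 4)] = 2*(-210*x^6 - 357*x^5 - 2793*x^4 + 766*x^3 - 312*x^2 - 816*x + 48)/(343*x^9 - 441*x^8 + 42*x^7 - 489*x^6 + 498*x^5 + 51*x^4 + 263*x^3 - 156*x^2 - 48*x - 64)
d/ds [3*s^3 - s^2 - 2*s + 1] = 9*s^2 - 2*s - 2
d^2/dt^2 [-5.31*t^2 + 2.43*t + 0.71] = -10.6200000000000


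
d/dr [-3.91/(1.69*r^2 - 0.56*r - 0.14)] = (13.2158*r - 2.1896)/(-1.69*r^2 + 0.56*r + 0.14)^2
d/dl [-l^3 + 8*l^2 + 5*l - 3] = -3*l^2 + 16*l + 5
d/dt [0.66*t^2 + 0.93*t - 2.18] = 1.32*t + 0.93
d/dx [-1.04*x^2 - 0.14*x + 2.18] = -2.08*x - 0.14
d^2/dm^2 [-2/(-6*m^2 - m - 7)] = 4*(-36*m^2 - 6*m + (12*m + 1)^2 - 42)/(6*m^2 + m + 7)^3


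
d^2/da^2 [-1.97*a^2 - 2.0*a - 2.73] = -3.94000000000000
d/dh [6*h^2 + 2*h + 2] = 12*h + 2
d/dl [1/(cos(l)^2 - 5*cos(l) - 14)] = (2*cos(l) - 5)*sin(l)/(sin(l)^2 + 5*cos(l) + 13)^2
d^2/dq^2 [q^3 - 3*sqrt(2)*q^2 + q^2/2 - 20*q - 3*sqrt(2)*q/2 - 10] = 6*q - 6*sqrt(2) + 1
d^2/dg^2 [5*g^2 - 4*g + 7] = 10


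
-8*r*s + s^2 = s*(-8*r + s)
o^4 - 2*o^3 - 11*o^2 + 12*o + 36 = (o - 3)^2*(o + 2)^2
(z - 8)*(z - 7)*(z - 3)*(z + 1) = z^4 - 17*z^3 + 83*z^2 - 67*z - 168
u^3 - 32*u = u*(u - 4*sqrt(2))*(u + 4*sqrt(2))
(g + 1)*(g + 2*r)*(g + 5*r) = g^3 + 7*g^2*r + g^2 + 10*g*r^2 + 7*g*r + 10*r^2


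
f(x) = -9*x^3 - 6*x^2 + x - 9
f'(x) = -27*x^2 - 12*x + 1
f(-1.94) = 32.19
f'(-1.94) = -77.34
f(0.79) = -16.39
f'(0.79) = -25.33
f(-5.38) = 1213.44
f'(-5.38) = -715.94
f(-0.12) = -9.19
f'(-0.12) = 2.05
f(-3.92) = 437.01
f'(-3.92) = -366.85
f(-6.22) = 1918.43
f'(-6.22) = -968.95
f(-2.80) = 138.73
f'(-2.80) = -177.08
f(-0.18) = -9.32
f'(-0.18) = 2.29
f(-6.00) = 1713.00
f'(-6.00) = -899.00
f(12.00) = -16413.00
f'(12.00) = -4031.00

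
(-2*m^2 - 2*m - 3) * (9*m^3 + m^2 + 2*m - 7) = -18*m^5 - 20*m^4 - 33*m^3 + 7*m^2 + 8*m + 21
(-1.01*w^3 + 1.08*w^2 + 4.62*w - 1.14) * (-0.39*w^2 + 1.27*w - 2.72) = 0.3939*w^5 - 1.7039*w^4 + 2.317*w^3 + 3.3744*w^2 - 14.0142*w + 3.1008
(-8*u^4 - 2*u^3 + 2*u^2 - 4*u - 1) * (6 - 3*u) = 24*u^5 - 42*u^4 - 18*u^3 + 24*u^2 - 21*u - 6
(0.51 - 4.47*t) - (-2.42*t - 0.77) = 1.28 - 2.05*t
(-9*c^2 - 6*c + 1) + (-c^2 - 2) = -10*c^2 - 6*c - 1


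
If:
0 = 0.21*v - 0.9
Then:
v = 4.29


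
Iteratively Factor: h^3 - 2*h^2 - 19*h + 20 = (h + 4)*(h^2 - 6*h + 5) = (h - 1)*(h + 4)*(h - 5)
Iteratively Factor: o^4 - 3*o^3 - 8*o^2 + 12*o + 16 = (o + 2)*(o^3 - 5*o^2 + 2*o + 8) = (o + 1)*(o + 2)*(o^2 - 6*o + 8) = (o - 4)*(o + 1)*(o + 2)*(o - 2)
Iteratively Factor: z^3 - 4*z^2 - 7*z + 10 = (z - 1)*(z^2 - 3*z - 10) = (z - 1)*(z + 2)*(z - 5)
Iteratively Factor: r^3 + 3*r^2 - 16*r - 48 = (r + 4)*(r^2 - r - 12) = (r + 3)*(r + 4)*(r - 4)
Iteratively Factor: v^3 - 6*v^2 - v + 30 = (v + 2)*(v^2 - 8*v + 15) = (v - 3)*(v + 2)*(v - 5)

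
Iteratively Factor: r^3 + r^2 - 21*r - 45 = (r - 5)*(r^2 + 6*r + 9) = (r - 5)*(r + 3)*(r + 3)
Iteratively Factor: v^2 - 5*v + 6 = (v - 3)*(v - 2)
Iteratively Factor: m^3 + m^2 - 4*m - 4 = (m + 1)*(m^2 - 4) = (m + 1)*(m + 2)*(m - 2)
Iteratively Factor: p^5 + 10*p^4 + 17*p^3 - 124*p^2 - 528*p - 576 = (p + 3)*(p^4 + 7*p^3 - 4*p^2 - 112*p - 192) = (p + 3)*(p + 4)*(p^3 + 3*p^2 - 16*p - 48) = (p - 4)*(p + 3)*(p + 4)*(p^2 + 7*p + 12) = (p - 4)*(p + 3)*(p + 4)^2*(p + 3)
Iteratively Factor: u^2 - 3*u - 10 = (u + 2)*(u - 5)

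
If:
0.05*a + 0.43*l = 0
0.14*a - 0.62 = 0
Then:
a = 4.43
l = -0.51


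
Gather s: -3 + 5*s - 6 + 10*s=15*s - 9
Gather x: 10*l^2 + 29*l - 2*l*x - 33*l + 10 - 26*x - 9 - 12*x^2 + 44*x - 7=10*l^2 - 4*l - 12*x^2 + x*(18 - 2*l) - 6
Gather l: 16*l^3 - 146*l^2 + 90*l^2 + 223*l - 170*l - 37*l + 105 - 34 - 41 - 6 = 16*l^3 - 56*l^2 + 16*l + 24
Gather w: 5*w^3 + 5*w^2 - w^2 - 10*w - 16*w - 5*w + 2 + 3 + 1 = 5*w^3 + 4*w^2 - 31*w + 6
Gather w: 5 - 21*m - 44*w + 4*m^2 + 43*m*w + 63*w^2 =4*m^2 - 21*m + 63*w^2 + w*(43*m - 44) + 5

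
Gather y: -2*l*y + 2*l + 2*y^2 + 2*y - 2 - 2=2*l + 2*y^2 + y*(2 - 2*l) - 4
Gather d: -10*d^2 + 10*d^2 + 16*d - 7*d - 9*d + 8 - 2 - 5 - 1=0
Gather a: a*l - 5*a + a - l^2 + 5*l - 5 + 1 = a*(l - 4) - l^2 + 5*l - 4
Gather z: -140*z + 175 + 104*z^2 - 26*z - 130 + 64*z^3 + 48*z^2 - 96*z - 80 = 64*z^3 + 152*z^2 - 262*z - 35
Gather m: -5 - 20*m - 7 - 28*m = -48*m - 12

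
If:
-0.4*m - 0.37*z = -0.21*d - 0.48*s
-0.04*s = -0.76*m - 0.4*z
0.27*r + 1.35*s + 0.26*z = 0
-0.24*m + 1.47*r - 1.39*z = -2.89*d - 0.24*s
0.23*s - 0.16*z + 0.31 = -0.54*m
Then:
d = 0.57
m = -0.36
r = -0.53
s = -0.02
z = 0.68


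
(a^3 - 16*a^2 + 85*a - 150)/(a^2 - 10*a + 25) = a - 6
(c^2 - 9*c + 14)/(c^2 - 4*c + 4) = (c - 7)/(c - 2)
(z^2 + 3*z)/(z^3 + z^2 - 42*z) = (z + 3)/(z^2 + z - 42)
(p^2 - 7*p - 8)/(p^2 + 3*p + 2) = (p - 8)/(p + 2)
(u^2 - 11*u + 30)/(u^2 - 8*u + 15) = (u - 6)/(u - 3)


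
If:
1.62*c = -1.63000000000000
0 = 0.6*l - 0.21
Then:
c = -1.01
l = 0.35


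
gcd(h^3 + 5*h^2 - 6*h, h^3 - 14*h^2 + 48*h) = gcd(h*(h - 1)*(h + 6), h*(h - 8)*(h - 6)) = h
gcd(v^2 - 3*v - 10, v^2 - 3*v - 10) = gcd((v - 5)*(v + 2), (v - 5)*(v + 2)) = v^2 - 3*v - 10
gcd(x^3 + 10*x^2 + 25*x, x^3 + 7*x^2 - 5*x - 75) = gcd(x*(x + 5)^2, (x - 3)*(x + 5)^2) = x^2 + 10*x + 25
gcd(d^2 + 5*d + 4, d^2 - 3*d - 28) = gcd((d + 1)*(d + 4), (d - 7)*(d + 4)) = d + 4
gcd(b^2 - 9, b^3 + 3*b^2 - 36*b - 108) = b + 3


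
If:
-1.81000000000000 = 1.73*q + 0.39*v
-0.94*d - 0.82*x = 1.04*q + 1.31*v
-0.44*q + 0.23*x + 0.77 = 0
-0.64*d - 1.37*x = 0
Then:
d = 8.38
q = -0.30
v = -3.33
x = -3.91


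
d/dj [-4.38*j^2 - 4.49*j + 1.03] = -8.76*j - 4.49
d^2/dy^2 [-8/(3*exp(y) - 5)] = (-72*exp(y) - 120)*exp(y)/(3*exp(y) - 5)^3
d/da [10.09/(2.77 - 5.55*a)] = 55.9995/(5.55*a - 2.77)^2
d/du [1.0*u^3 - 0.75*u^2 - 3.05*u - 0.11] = 3.0*u^2 - 1.5*u - 3.05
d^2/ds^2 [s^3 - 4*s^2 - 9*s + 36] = 6*s - 8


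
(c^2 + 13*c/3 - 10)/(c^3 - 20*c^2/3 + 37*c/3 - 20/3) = (c + 6)/(c^2 - 5*c + 4)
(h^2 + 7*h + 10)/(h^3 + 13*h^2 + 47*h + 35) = (h + 2)/(h^2 + 8*h + 7)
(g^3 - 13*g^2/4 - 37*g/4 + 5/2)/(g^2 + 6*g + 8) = (4*g^2 - 21*g + 5)/(4*(g + 4))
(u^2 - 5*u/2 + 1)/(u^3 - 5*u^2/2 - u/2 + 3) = (2*u - 1)/(2*u^2 - u - 3)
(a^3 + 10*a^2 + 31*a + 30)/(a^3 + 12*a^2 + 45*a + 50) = (a + 3)/(a + 5)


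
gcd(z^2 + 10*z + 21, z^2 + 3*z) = z + 3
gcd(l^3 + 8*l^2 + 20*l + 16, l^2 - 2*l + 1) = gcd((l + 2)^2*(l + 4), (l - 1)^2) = 1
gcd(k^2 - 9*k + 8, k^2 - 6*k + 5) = k - 1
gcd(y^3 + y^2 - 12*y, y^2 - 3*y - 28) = y + 4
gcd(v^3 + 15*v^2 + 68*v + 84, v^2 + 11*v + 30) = v + 6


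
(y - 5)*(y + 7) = y^2 + 2*y - 35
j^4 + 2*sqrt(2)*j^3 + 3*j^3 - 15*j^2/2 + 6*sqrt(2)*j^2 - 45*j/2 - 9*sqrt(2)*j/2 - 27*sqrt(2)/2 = (j + 3)*(j - 3*sqrt(2)/2)*(j + sqrt(2)/2)*(j + 3*sqrt(2))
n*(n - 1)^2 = n^3 - 2*n^2 + n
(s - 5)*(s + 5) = s^2 - 25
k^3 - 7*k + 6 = (k - 2)*(k - 1)*(k + 3)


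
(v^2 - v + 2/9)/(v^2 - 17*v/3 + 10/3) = (v - 1/3)/(v - 5)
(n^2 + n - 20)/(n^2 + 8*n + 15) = (n - 4)/(n + 3)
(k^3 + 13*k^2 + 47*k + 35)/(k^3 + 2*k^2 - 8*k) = (k^3 + 13*k^2 + 47*k + 35)/(k*(k^2 + 2*k - 8))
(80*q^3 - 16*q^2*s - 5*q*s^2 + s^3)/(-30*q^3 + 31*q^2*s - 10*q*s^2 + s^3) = (-16*q^2 + s^2)/(6*q^2 - 5*q*s + s^2)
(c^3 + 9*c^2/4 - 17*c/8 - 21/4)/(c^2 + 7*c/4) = c + 1/2 - 3/c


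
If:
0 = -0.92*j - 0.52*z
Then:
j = -0.565217391304348*z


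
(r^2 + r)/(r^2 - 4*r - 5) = r/(r - 5)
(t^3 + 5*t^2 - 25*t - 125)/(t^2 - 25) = t + 5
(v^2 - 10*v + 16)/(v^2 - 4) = (v - 8)/(v + 2)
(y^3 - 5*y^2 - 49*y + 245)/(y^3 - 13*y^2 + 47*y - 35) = (y + 7)/(y - 1)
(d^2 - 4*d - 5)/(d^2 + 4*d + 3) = (d - 5)/(d + 3)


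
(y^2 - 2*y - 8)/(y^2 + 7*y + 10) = (y - 4)/(y + 5)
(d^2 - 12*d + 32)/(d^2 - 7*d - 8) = (d - 4)/(d + 1)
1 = 1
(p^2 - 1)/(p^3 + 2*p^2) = (p^2 - 1)/(p^2*(p + 2))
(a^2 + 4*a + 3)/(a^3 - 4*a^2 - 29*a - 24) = 1/(a - 8)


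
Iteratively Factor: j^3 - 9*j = (j - 3)*(j^2 + 3*j) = (j - 3)*(j + 3)*(j)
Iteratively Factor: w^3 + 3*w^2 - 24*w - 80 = (w - 5)*(w^2 + 8*w + 16) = (w - 5)*(w + 4)*(w + 4)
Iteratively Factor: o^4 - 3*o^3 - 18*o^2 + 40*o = (o - 5)*(o^3 + 2*o^2 - 8*o) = (o - 5)*(o + 4)*(o^2 - 2*o) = (o - 5)*(o - 2)*(o + 4)*(o)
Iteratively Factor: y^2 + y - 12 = (y + 4)*(y - 3)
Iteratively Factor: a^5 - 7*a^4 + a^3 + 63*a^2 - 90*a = (a - 5)*(a^4 - 2*a^3 - 9*a^2 + 18*a) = (a - 5)*(a - 3)*(a^3 + a^2 - 6*a) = (a - 5)*(a - 3)*(a + 3)*(a^2 - 2*a) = (a - 5)*(a - 3)*(a - 2)*(a + 3)*(a)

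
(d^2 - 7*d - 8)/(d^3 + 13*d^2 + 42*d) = (d^2 - 7*d - 8)/(d*(d^2 + 13*d + 42))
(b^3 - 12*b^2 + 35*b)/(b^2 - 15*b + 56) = b*(b - 5)/(b - 8)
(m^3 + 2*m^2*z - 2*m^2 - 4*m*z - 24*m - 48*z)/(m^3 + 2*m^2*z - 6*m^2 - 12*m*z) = (m + 4)/m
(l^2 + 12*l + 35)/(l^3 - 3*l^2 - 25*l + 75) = (l + 7)/(l^2 - 8*l + 15)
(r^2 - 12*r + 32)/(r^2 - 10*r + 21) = (r^2 - 12*r + 32)/(r^2 - 10*r + 21)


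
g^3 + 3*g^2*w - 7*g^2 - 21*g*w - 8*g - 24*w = (g - 8)*(g + 1)*(g + 3*w)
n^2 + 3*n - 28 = (n - 4)*(n + 7)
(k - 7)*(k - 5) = k^2 - 12*k + 35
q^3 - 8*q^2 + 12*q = q*(q - 6)*(q - 2)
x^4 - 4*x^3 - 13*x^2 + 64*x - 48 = (x - 4)*(x - 3)*(x - 1)*(x + 4)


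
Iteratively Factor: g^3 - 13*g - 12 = (g - 4)*(g^2 + 4*g + 3) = (g - 4)*(g + 1)*(g + 3)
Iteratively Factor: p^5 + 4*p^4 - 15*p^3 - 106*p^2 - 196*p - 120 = (p + 2)*(p^4 + 2*p^3 - 19*p^2 - 68*p - 60) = (p + 2)^2*(p^3 - 19*p - 30) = (p + 2)^3*(p^2 - 2*p - 15) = (p - 5)*(p + 2)^3*(p + 3)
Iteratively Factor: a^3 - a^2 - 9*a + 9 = (a + 3)*(a^2 - 4*a + 3) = (a - 3)*(a + 3)*(a - 1)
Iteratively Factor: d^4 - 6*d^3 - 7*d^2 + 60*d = (d - 4)*(d^3 - 2*d^2 - 15*d) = (d - 4)*(d + 3)*(d^2 - 5*d) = (d - 5)*(d - 4)*(d + 3)*(d)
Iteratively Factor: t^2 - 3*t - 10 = (t + 2)*(t - 5)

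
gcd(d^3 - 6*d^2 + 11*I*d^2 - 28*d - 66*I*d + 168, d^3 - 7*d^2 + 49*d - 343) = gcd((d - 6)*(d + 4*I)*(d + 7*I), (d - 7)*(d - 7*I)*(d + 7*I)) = d + 7*I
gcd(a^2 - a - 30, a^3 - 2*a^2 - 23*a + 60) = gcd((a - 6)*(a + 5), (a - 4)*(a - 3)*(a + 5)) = a + 5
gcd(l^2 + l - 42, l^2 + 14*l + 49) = l + 7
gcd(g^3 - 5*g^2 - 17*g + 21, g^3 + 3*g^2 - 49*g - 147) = g^2 - 4*g - 21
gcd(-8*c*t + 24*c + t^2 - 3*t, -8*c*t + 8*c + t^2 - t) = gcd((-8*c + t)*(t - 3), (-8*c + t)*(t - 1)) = -8*c + t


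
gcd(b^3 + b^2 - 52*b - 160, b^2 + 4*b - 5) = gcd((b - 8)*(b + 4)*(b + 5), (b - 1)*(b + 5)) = b + 5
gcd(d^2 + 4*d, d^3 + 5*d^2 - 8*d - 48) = d + 4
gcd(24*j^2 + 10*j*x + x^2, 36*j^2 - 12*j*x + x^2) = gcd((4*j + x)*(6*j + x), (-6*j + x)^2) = 1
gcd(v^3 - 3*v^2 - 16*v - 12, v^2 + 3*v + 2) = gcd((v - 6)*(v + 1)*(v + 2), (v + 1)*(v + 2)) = v^2 + 3*v + 2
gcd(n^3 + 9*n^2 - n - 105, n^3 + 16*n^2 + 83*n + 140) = n^2 + 12*n + 35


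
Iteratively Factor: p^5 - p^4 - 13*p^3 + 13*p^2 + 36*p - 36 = (p + 2)*(p^4 - 3*p^3 - 7*p^2 + 27*p - 18) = (p - 1)*(p + 2)*(p^3 - 2*p^2 - 9*p + 18) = (p - 1)*(p + 2)*(p + 3)*(p^2 - 5*p + 6) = (p - 3)*(p - 1)*(p + 2)*(p + 3)*(p - 2)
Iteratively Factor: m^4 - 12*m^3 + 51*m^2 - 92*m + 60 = (m - 2)*(m^3 - 10*m^2 + 31*m - 30) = (m - 2)^2*(m^2 - 8*m + 15) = (m - 5)*(m - 2)^2*(m - 3)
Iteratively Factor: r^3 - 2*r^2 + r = (r - 1)*(r^2 - r) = (r - 1)^2*(r)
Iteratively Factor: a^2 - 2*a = (a - 2)*(a)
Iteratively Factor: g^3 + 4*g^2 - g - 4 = (g + 4)*(g^2 - 1) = (g - 1)*(g + 4)*(g + 1)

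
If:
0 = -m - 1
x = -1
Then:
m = -1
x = -1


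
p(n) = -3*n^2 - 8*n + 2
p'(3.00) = -26.00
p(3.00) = -49.00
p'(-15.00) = 82.00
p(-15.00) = -553.00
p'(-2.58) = 7.48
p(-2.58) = 2.67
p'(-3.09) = 10.54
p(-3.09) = -1.92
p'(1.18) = -15.08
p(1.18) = -11.62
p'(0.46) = -10.76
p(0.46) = -2.31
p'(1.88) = -19.28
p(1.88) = -23.64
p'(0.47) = -10.82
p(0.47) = -2.42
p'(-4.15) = 16.90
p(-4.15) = -16.47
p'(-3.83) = 14.98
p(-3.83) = -11.37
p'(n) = -6*n - 8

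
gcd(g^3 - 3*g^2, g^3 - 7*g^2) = g^2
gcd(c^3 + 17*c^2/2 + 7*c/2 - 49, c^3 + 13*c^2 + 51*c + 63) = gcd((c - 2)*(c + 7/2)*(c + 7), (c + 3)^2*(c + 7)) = c + 7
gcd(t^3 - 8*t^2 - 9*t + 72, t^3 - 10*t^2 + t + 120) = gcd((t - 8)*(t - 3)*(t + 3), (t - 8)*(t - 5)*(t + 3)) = t^2 - 5*t - 24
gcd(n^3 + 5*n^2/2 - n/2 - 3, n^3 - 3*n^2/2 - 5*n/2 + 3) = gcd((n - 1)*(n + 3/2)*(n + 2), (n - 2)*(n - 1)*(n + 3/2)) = n^2 + n/2 - 3/2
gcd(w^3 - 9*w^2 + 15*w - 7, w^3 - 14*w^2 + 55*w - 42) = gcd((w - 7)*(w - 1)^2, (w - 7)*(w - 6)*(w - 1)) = w^2 - 8*w + 7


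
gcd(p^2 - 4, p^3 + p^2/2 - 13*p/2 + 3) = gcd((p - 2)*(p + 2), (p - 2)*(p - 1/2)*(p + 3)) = p - 2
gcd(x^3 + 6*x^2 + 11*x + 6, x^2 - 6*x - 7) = x + 1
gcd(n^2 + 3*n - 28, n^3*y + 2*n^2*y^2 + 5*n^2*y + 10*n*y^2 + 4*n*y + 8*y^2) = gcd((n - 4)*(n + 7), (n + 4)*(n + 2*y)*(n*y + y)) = 1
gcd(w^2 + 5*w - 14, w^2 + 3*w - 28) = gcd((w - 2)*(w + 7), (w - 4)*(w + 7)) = w + 7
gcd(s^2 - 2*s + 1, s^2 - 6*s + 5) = s - 1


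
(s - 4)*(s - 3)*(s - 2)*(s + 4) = s^4 - 5*s^3 - 10*s^2 + 80*s - 96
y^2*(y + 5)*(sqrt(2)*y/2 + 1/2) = sqrt(2)*y^4/2 + y^3/2 + 5*sqrt(2)*y^3/2 + 5*y^2/2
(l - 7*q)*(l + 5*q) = l^2 - 2*l*q - 35*q^2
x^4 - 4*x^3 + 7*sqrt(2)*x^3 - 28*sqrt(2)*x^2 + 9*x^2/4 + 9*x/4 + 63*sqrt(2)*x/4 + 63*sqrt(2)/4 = (x - 3)*(x - 3/2)*(x + 1/2)*(x + 7*sqrt(2))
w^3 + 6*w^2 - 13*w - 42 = (w - 3)*(w + 2)*(w + 7)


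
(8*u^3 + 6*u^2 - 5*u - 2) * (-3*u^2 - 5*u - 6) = -24*u^5 - 58*u^4 - 63*u^3 - 5*u^2 + 40*u + 12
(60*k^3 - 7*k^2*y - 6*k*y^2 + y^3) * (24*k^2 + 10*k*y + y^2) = 1440*k^5 + 432*k^4*y - 154*k^3*y^2 - 43*k^2*y^3 + 4*k*y^4 + y^5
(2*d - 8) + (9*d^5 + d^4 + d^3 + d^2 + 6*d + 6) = 9*d^5 + d^4 + d^3 + d^2 + 8*d - 2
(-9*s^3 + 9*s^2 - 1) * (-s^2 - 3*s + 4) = 9*s^5 + 18*s^4 - 63*s^3 + 37*s^2 + 3*s - 4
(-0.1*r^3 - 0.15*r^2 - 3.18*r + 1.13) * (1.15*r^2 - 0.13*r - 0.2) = -0.115*r^5 - 0.1595*r^4 - 3.6175*r^3 + 1.7429*r^2 + 0.4891*r - 0.226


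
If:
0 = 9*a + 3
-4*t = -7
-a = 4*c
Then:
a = -1/3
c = 1/12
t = 7/4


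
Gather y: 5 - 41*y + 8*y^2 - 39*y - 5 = 8*y^2 - 80*y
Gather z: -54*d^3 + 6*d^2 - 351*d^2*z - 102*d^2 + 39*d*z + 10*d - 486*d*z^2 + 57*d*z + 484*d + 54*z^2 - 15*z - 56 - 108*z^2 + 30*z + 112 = -54*d^3 - 96*d^2 + 494*d + z^2*(-486*d - 54) + z*(-351*d^2 + 96*d + 15) + 56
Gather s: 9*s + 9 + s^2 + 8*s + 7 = s^2 + 17*s + 16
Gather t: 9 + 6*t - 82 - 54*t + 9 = -48*t - 64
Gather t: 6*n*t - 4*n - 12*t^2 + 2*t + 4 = -4*n - 12*t^2 + t*(6*n + 2) + 4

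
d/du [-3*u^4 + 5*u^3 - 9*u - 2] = -12*u^3 + 15*u^2 - 9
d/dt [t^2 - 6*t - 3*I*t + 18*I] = 2*t - 6 - 3*I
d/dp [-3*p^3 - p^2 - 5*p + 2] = -9*p^2 - 2*p - 5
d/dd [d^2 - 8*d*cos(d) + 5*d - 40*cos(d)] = 8*d*sin(d) + 2*d + 40*sin(d) - 8*cos(d) + 5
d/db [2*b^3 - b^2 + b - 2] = 6*b^2 - 2*b + 1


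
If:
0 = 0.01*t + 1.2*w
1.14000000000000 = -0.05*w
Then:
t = 2736.00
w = -22.80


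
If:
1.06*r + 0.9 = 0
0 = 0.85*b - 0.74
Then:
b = 0.87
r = -0.85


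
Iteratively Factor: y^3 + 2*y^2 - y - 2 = (y + 2)*(y^2 - 1) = (y + 1)*(y + 2)*(y - 1)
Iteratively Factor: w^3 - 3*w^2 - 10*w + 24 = (w - 2)*(w^2 - w - 12) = (w - 2)*(w + 3)*(w - 4)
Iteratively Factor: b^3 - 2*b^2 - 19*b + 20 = (b + 4)*(b^2 - 6*b + 5) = (b - 5)*(b + 4)*(b - 1)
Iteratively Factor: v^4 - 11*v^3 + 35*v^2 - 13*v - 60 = (v - 4)*(v^3 - 7*v^2 + 7*v + 15) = (v - 5)*(v - 4)*(v^2 - 2*v - 3) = (v - 5)*(v - 4)*(v + 1)*(v - 3)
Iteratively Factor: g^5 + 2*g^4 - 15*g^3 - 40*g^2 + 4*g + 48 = (g + 2)*(g^4 - 15*g^2 - 10*g + 24) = (g - 4)*(g + 2)*(g^3 + 4*g^2 + g - 6) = (g - 4)*(g + 2)*(g + 3)*(g^2 + g - 2) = (g - 4)*(g + 2)^2*(g + 3)*(g - 1)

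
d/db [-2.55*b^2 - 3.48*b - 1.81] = -5.1*b - 3.48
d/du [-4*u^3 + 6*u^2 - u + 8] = -12*u^2 + 12*u - 1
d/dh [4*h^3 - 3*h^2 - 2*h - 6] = 12*h^2 - 6*h - 2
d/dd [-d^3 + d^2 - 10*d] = -3*d^2 + 2*d - 10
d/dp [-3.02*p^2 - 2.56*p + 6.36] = -6.04*p - 2.56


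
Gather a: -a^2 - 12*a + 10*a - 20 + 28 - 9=-a^2 - 2*a - 1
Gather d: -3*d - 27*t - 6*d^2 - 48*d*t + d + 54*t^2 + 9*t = -6*d^2 + d*(-48*t - 2) + 54*t^2 - 18*t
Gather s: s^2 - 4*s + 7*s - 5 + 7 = s^2 + 3*s + 2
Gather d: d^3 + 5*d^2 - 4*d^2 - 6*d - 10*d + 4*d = d^3 + d^2 - 12*d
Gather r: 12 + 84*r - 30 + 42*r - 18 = 126*r - 36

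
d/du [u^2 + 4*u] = 2*u + 4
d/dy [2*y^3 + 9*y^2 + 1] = 6*y*(y + 3)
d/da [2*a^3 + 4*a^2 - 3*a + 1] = 6*a^2 + 8*a - 3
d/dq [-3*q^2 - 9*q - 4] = -6*q - 9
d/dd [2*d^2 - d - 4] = 4*d - 1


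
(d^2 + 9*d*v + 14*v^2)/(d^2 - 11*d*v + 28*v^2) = (d^2 + 9*d*v + 14*v^2)/(d^2 - 11*d*v + 28*v^2)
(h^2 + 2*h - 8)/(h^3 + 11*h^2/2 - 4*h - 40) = 2*(h - 2)/(2*h^2 + 3*h - 20)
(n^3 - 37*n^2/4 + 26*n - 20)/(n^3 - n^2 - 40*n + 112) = (n - 5/4)/(n + 7)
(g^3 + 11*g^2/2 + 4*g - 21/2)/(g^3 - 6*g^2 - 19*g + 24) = (g + 7/2)/(g - 8)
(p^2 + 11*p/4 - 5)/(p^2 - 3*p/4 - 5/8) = 2*(p + 4)/(2*p + 1)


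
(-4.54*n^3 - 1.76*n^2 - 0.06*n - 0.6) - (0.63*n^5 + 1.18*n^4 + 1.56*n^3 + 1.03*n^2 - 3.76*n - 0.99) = -0.63*n^5 - 1.18*n^4 - 6.1*n^3 - 2.79*n^2 + 3.7*n + 0.39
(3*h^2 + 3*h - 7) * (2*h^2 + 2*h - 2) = 6*h^4 + 12*h^3 - 14*h^2 - 20*h + 14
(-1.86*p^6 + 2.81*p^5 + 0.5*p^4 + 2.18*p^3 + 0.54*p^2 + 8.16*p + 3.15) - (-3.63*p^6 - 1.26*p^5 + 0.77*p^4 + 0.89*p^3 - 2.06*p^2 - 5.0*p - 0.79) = 1.77*p^6 + 4.07*p^5 - 0.27*p^4 + 1.29*p^3 + 2.6*p^2 + 13.16*p + 3.94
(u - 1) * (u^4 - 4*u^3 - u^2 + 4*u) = u^5 - 5*u^4 + 3*u^3 + 5*u^2 - 4*u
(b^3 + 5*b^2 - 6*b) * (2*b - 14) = 2*b^4 - 4*b^3 - 82*b^2 + 84*b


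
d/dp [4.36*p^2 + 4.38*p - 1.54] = 8.72*p + 4.38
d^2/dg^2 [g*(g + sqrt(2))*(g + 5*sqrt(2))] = 6*g + 12*sqrt(2)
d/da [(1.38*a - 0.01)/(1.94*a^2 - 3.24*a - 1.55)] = (-2.6772*a^2 + 0.0388000000000002*a - 2.1714)/(3.7636*a^4 - 12.5712*a^3 + 4.4836*a^2 + 10.044*a + 2.4025)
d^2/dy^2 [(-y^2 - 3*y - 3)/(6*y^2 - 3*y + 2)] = 2*(-126*y^3 - 288*y^2 + 270*y - 13)/(216*y^6 - 324*y^5 + 378*y^4 - 243*y^3 + 126*y^2 - 36*y + 8)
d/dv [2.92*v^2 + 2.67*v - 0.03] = 5.84*v + 2.67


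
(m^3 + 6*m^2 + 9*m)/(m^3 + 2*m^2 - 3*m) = (m + 3)/(m - 1)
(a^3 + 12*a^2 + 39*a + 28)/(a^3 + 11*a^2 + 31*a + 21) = (a + 4)/(a + 3)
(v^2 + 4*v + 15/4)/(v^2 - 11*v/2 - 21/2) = (v + 5/2)/(v - 7)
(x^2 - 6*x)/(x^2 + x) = (x - 6)/(x + 1)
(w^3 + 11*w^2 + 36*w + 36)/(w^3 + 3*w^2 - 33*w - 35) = (w^3 + 11*w^2 + 36*w + 36)/(w^3 + 3*w^2 - 33*w - 35)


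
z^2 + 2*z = z*(z + 2)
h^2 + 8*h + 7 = (h + 1)*(h + 7)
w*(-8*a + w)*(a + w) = -8*a^2*w - 7*a*w^2 + w^3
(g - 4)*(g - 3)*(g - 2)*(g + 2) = g^4 - 7*g^3 + 8*g^2 + 28*g - 48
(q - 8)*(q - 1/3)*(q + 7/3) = q^3 - 6*q^2 - 151*q/9 + 56/9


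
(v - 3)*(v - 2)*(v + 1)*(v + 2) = v^4 - 2*v^3 - 7*v^2 + 8*v + 12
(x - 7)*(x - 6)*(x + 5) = x^3 - 8*x^2 - 23*x + 210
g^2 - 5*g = g*(g - 5)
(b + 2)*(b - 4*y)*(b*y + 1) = b^3*y - 4*b^2*y^2 + 2*b^2*y + b^2 - 8*b*y^2 - 4*b*y + 2*b - 8*y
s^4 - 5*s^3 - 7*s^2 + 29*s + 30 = (s - 5)*(s - 3)*(s + 1)*(s + 2)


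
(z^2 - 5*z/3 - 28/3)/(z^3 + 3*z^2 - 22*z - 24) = (z + 7/3)/(z^2 + 7*z + 6)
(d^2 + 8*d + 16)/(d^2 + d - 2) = (d^2 + 8*d + 16)/(d^2 + d - 2)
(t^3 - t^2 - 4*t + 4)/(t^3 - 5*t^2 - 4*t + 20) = (t - 1)/(t - 5)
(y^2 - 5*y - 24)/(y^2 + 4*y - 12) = (y^2 - 5*y - 24)/(y^2 + 4*y - 12)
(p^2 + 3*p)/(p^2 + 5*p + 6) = p/(p + 2)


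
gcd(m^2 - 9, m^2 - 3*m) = m - 3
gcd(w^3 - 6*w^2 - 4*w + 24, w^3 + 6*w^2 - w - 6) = 1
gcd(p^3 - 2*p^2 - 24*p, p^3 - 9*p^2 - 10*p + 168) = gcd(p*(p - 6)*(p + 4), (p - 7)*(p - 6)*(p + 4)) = p^2 - 2*p - 24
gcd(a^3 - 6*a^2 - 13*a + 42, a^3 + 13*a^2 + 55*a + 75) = a + 3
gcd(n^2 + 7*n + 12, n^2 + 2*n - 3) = n + 3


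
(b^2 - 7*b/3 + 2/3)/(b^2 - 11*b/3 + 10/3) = (3*b - 1)/(3*b - 5)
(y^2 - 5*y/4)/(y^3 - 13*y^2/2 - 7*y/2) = (5 - 4*y)/(2*(-2*y^2 + 13*y + 7))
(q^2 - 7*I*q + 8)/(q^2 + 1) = (q - 8*I)/(q - I)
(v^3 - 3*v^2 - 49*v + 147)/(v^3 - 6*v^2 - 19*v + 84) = (v + 7)/(v + 4)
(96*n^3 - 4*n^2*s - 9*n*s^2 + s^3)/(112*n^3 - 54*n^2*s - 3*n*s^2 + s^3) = (-12*n^2 - n*s + s^2)/(-14*n^2 + 5*n*s + s^2)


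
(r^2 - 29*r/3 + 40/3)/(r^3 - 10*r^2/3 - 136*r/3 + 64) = (3*r - 5)/(3*r^2 + 14*r - 24)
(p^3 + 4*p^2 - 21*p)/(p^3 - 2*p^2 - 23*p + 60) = p*(p + 7)/(p^2 + p - 20)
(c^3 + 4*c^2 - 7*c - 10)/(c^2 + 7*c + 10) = (c^2 - c - 2)/(c + 2)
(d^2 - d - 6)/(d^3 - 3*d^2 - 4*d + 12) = 1/(d - 2)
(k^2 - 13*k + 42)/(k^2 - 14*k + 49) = (k - 6)/(k - 7)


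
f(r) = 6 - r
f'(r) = -1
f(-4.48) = 10.48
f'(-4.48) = -1.00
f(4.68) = 1.32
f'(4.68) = -1.00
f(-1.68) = 7.68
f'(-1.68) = -1.00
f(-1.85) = 7.85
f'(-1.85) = -1.00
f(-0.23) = 6.23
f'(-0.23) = -1.00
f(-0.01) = 6.01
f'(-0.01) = -1.00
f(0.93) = 5.07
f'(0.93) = -1.00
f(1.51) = 4.49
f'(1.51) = -1.00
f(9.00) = -3.00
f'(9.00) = -1.00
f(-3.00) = 9.00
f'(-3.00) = -1.00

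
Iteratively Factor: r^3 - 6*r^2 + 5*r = (r)*(r^2 - 6*r + 5) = r*(r - 1)*(r - 5)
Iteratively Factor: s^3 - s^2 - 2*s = (s + 1)*(s^2 - 2*s) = (s - 2)*(s + 1)*(s)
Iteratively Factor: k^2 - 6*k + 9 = (k - 3)*(k - 3)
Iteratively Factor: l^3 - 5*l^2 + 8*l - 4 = (l - 2)*(l^2 - 3*l + 2) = (l - 2)*(l - 1)*(l - 2)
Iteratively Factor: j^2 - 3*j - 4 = (j - 4)*(j + 1)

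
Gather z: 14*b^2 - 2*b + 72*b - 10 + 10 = 14*b^2 + 70*b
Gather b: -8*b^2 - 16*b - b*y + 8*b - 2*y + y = -8*b^2 + b*(-y - 8) - y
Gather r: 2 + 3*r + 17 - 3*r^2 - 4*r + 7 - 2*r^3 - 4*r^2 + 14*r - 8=-2*r^3 - 7*r^2 + 13*r + 18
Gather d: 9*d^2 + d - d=9*d^2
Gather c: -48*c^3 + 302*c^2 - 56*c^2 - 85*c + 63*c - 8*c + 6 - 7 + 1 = -48*c^3 + 246*c^2 - 30*c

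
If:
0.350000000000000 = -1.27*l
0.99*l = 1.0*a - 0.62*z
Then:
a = 0.62*z - 0.272834645669291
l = -0.28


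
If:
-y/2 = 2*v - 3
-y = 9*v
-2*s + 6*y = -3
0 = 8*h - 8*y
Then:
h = 54/5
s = 339/10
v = -6/5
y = 54/5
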